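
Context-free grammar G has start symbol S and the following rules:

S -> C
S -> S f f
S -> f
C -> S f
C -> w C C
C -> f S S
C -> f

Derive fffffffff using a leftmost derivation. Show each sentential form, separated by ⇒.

S ⇒ C ⇒ fSS ⇒ fSffS ⇒ fSffffS ⇒ fSffffffS ⇒ ffffffffS ⇒ fffffffff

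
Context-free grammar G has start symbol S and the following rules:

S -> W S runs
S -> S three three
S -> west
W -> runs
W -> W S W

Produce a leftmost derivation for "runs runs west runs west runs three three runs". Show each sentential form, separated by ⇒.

S ⇒ W S runs ⇒ runs S runs ⇒ runs S three three runs ⇒ runs W S runs three three runs ⇒ runs W S W S runs three three runs ⇒ runs runs S W S runs three three runs ⇒ runs runs west W S runs three three runs ⇒ runs runs west runs S runs three three runs ⇒ runs runs west runs west runs three three runs

S ⇒ W S runs   [S -> W S runs]
W S runs ⇒ runs S runs   [W -> runs]
runs S runs ⇒ runs S three three runs   [S -> S three three]
runs S three three runs ⇒ runs W S runs three three runs   [S -> W S runs]
runs W S runs three three runs ⇒ runs W S W S runs three three runs   [W -> W S W]
runs W S W S runs three three runs ⇒ runs runs S W S runs three three runs   [W -> runs]
runs runs S W S runs three three runs ⇒ runs runs west W S runs three three runs   [S -> west]
runs runs west W S runs three three runs ⇒ runs runs west runs S runs three three runs   [W -> runs]
runs runs west runs S runs three three runs ⇒ runs runs west runs west runs three three runs   [S -> west]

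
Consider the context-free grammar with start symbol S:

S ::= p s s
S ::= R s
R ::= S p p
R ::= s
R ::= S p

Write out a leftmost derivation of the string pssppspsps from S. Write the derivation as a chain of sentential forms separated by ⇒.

S ⇒ Rs   [S ::= R s]
Rs ⇒ Sps   [R ::= S p]
Sps ⇒ Rsps   [S ::= R s]
Rsps ⇒ Spsps   [R ::= S p]
Spsps ⇒ Rspsps   [S ::= R s]
Rspsps ⇒ Sppspsps   [R ::= S p p]
Sppspsps ⇒ pssppspsps   [S ::= p s s]

S ⇒ Rs ⇒ Sps ⇒ Rsps ⇒ Spsps ⇒ Rspsps ⇒ Sppspsps ⇒ pssppspsps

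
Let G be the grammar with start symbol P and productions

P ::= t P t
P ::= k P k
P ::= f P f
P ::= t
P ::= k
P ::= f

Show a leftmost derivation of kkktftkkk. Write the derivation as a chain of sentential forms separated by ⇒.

P ⇒ kPk ⇒ kkPkk ⇒ kkkPkkk ⇒ kkktPtkkk ⇒ kkktftkkk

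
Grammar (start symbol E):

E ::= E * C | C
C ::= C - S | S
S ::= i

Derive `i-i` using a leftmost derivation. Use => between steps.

E => C   [E ::= C]
C => C-S   [C ::= C - S]
C-S => S-S   [C ::= S]
S-S => i-S   [S ::= i]
i-S => i-i   [S ::= i]

E => C => C-S => S-S => i-S => i-i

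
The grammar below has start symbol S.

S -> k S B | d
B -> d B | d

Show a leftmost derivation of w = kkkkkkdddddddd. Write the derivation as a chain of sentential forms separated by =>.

S => kSB   [S -> k S B]
kSB => kkSBB   [S -> k S B]
kkSBB => kkkSBBB   [S -> k S B]
kkkSBBB => kkkkSBBBB   [S -> k S B]
kkkkSBBBB => kkkkkSBBBBB   [S -> k S B]
kkkkkSBBBBB => kkkkkkSBBBBBB   [S -> k S B]
kkkkkkSBBBBBB => kkkkkkdBBBBBB   [S -> d]
kkkkkkdBBBBBB => kkkkkkddBBBBB   [B -> d]
kkkkkkddBBBBB => kkkkkkdddBBBBB   [B -> d B]
kkkkkkdddBBBBB => kkkkkkddddBBBB   [B -> d]
kkkkkkddddBBBB => kkkkkkdddddBBB   [B -> d]
kkkkkkdddddBBB => kkkkkkddddddBB   [B -> d]
kkkkkkddddddBB => kkkkkkdddddddB   [B -> d]
kkkkkkdddddddB => kkkkkkdddddddd   [B -> d]

S => kSB => kkSBB => kkkSBBB => kkkkSBBBB => kkkkkSBBBBB => kkkkkkSBBBBBB => kkkkkkdBBBBBB => kkkkkkddBBBBB => kkkkkkdddBBBBB => kkkkkkddddBBBB => kkkkkkdddddBBB => kkkkkkddddddBB => kkkkkkdddddddB => kkkkkkdddddddd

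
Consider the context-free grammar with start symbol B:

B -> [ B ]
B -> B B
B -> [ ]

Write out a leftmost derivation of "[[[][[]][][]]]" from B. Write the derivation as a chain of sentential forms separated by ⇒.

B ⇒ [B] ⇒ [[B]] ⇒ [[BB]] ⇒ [[BBB]] ⇒ [[[]BB]] ⇒ [[[][B]B]] ⇒ [[[][[]]B]] ⇒ [[[][[]]BB]] ⇒ [[[][[]][]B]] ⇒ [[[][[]][][]]]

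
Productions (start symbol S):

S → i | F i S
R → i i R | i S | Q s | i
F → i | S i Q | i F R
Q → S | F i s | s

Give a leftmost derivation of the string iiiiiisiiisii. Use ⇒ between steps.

S ⇒ FiS ⇒ SiQiS ⇒ FiSiQiS ⇒ SiQiSiQiS ⇒ FiSiQiSiQiS ⇒ SiQiSiQiSiQiS ⇒ iiQiSiQiSiQiS ⇒ iiSiSiQiSiQiS ⇒ iiiiSiQiSiQiS ⇒ iiiiiiQiSiQiS ⇒ iiiiiisiSiQiS ⇒ iiiiiisiiiQiS ⇒ iiiiiisiiisiS ⇒ iiiiiisiiisii

S ⇒ FiS   [S → F i S]
FiS ⇒ SiQiS   [F → S i Q]
SiQiS ⇒ FiSiQiS   [S → F i S]
FiSiQiS ⇒ SiQiSiQiS   [F → S i Q]
SiQiSiQiS ⇒ FiSiQiSiQiS   [S → F i S]
FiSiQiSiQiS ⇒ SiQiSiQiSiQiS   [F → S i Q]
SiQiSiQiSiQiS ⇒ iiQiSiQiSiQiS   [S → i]
iiQiSiQiSiQiS ⇒ iiSiSiQiSiQiS   [Q → S]
iiSiSiQiSiQiS ⇒ iiiiSiQiSiQiS   [S → i]
iiiiSiQiSiQiS ⇒ iiiiiiQiSiQiS   [S → i]
iiiiiiQiSiQiS ⇒ iiiiiisiSiQiS   [Q → s]
iiiiiisiSiQiS ⇒ iiiiiisiiiQiS   [S → i]
iiiiiisiiiQiS ⇒ iiiiiisiiisiS   [Q → s]
iiiiiisiiisiS ⇒ iiiiiisiiisii   [S → i]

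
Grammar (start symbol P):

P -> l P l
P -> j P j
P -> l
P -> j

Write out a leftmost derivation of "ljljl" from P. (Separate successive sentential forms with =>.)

P=>lPl=>ljPjl=>ljljl

P => lPl   [P -> l P l]
lPl => ljPjl   [P -> j P j]
ljPjl => ljljl   [P -> l]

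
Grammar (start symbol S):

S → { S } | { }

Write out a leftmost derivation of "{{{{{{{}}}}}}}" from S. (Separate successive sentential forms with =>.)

S => {S} => {{S}} => {{{S}}} => {{{{S}}}} => {{{{{S}}}}} => {{{{{{S}}}}}} => {{{{{{{}}}}}}}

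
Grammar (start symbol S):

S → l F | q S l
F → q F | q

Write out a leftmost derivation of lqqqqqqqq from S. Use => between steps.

S=>lF=>lqF=>lqqF=>lqqqF=>lqqqqF=>lqqqqqF=>lqqqqqqF=>lqqqqqqqF=>lqqqqqqqq

S => lF   [S → l F]
lF => lqF   [F → q F]
lqF => lqqF   [F → q F]
lqqF => lqqqF   [F → q F]
lqqqF => lqqqqF   [F → q F]
lqqqqF => lqqqqqF   [F → q F]
lqqqqqF => lqqqqqqF   [F → q F]
lqqqqqqF => lqqqqqqqF   [F → q F]
lqqqqqqqF => lqqqqqqqq   [F → q]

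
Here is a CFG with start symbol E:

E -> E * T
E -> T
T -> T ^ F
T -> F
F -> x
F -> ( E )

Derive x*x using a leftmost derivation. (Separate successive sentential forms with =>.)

E=>E*T=>T*T=>F*T=>x*T=>x*F=>x*x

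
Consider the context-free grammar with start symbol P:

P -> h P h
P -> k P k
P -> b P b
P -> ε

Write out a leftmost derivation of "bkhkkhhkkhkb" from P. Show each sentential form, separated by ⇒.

P⇒bPb⇒bkPkb⇒bkhPhkb⇒bkhkPkhkb⇒bkhkkPkkhkb⇒bkhkkhPhkkhkb⇒bkhkkhhkkhkb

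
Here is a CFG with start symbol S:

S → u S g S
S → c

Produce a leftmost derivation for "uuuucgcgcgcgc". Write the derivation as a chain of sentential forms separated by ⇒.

S ⇒ uSgS   [S → u S g S]
uSgS ⇒ uuSgSgS   [S → u S g S]
uuSgSgS ⇒ uuuSgSgSgS   [S → u S g S]
uuuSgSgSgS ⇒ uuuuSgSgSgSgS   [S → u S g S]
uuuuSgSgSgSgS ⇒ uuuucgSgSgSgS   [S → c]
uuuucgSgSgSgS ⇒ uuuucgcgSgSgS   [S → c]
uuuucgcgSgSgS ⇒ uuuucgcgcgSgS   [S → c]
uuuucgcgcgSgS ⇒ uuuucgcgcgcgS   [S → c]
uuuucgcgcgcgS ⇒ uuuucgcgcgcgc   [S → c]

S ⇒ uSgS ⇒ uuSgSgS ⇒ uuuSgSgSgS ⇒ uuuuSgSgSgSgS ⇒ uuuucgSgSgSgS ⇒ uuuucgcgSgSgS ⇒ uuuucgcgcgSgS ⇒ uuuucgcgcgcgS ⇒ uuuucgcgcgcgc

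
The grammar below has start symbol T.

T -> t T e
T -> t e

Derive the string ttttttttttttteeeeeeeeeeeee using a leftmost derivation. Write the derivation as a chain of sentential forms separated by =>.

T => tTe => ttTee => tttTeee => ttttTeeee => tttttTeeeee => ttttttTeeeeee => tttttttTeeeeeee => ttttttttTeeeeeeee => tttttttttTeeeeeeeee => ttttttttttTeeeeeeeeee => tttttttttttTeeeeeeeeeee => ttttttttttttTeeeeeeeeeeee => ttttttttttttteeeeeeeeeeeee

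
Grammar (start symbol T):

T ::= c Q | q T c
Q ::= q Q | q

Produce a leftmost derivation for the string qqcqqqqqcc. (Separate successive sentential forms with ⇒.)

T ⇒ qTc ⇒ qqTcc ⇒ qqcQcc ⇒ qqcqQcc ⇒ qqcqqQcc ⇒ qqcqqqQcc ⇒ qqcqqqqQcc ⇒ qqcqqqqqcc

T ⇒ qTc   [T ::= q T c]
qTc ⇒ qqTcc   [T ::= q T c]
qqTcc ⇒ qqcQcc   [T ::= c Q]
qqcQcc ⇒ qqcqQcc   [Q ::= q Q]
qqcqQcc ⇒ qqcqqQcc   [Q ::= q Q]
qqcqqQcc ⇒ qqcqqqQcc   [Q ::= q Q]
qqcqqqQcc ⇒ qqcqqqqQcc   [Q ::= q Q]
qqcqqqqQcc ⇒ qqcqqqqqcc   [Q ::= q]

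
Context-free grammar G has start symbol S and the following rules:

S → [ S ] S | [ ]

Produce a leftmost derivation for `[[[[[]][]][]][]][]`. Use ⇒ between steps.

S ⇒ [S]S ⇒ [[S]S]S ⇒ [[[S]S]S]S ⇒ [[[[S]S]S]S]S ⇒ [[[[[]]S]S]S]S ⇒ [[[[[]][]]S]S]S ⇒ [[[[[]][]][]]S]S ⇒ [[[[[]][]][]][]]S ⇒ [[[[[]][]][]][]][]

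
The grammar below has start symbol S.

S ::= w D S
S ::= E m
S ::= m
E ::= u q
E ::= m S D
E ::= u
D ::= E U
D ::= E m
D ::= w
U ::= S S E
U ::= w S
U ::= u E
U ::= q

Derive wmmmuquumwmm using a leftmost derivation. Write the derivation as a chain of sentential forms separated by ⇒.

S⇒wDS⇒wEmS⇒wmSDmS⇒wmEmDmS⇒wmmSDmDmS⇒wmmmDmDmS⇒wmmmEUmDmS⇒wmmmuqUmDmS⇒wmmmuquEmDmS⇒wmmmuquumDmS⇒wmmmuquumwmS⇒wmmmuquumwmm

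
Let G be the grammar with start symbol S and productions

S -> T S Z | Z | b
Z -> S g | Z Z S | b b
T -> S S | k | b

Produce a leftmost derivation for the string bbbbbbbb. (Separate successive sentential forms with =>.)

S => TSZ   [S -> T S Z]
TSZ => SSSZ   [T -> S S]
SSSZ => TSZSSZ   [S -> T S Z]
TSZSSZ => bSZSSZ   [T -> b]
bSZSSZ => bbZSSZ   [S -> b]
bbZSSZ => bbbbSSZ   [Z -> b b]
bbbbSSZ => bbbbbSZ   [S -> b]
bbbbbSZ => bbbbbbZ   [S -> b]
bbbbbbZ => bbbbbbbb   [Z -> b b]

S => TSZ => SSSZ => TSZSSZ => bSZSSZ => bbZSSZ => bbbbSSZ => bbbbbSZ => bbbbbbZ => bbbbbbbb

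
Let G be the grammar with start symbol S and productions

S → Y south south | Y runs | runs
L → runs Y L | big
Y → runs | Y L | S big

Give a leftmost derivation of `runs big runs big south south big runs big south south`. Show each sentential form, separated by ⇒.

S ⇒ Y south south ⇒ S big south south ⇒ Y runs big south south ⇒ S big runs big south south ⇒ Y south south big runs big south south ⇒ S big south south big runs big south south ⇒ Y runs big south south big runs big south south ⇒ S big runs big south south big runs big south south ⇒ runs big runs big south south big runs big south south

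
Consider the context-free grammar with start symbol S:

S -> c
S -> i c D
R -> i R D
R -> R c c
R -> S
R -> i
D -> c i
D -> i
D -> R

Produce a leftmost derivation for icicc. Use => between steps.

S => icD => icR => icS => icicD => icicR => icicS => icicc

S => icD   [S -> i c D]
icD => icR   [D -> R]
icR => icS   [R -> S]
icS => icicD   [S -> i c D]
icicD => icicR   [D -> R]
icicR => icicS   [R -> S]
icicS => icicc   [S -> c]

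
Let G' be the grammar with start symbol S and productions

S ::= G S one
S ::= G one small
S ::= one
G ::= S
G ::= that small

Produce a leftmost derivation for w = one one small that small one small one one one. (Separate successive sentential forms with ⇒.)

S ⇒ G S one ⇒ S S one ⇒ G S one S one ⇒ S S one S one ⇒ G one small S one S one ⇒ S one small S one S one ⇒ one one small S one S one ⇒ one one small G one small one S one ⇒ one one small that small one small one S one ⇒ one one small that small one small one one one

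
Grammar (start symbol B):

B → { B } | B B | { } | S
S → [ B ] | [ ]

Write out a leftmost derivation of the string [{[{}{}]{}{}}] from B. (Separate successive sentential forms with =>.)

B => S => [B] => [{B}] => [{BB}] => [{BBB}] => [{SBB}] => [{[B]BB}] => [{[BB]BB}] => [{[{}B]BB}] => [{[{}{}]BB}] => [{[{}{}]{}B}] => [{[{}{}]{}{}}]

B => S   [B → S]
S => [B]   [S → [ B ]]
[B] => [{B}]   [B → { B }]
[{B}] => [{BB}]   [B → B B]
[{BB}] => [{BBB}]   [B → B B]
[{BBB}] => [{SBB}]   [B → S]
[{SBB}] => [{[B]BB}]   [S → [ B ]]
[{[B]BB}] => [{[BB]BB}]   [B → B B]
[{[BB]BB}] => [{[{}B]BB}]   [B → { }]
[{[{}B]BB}] => [{[{}{}]BB}]   [B → { }]
[{[{}{}]BB}] => [{[{}{}]{}B}]   [B → { }]
[{[{}{}]{}B}] => [{[{}{}]{}{}}]   [B → { }]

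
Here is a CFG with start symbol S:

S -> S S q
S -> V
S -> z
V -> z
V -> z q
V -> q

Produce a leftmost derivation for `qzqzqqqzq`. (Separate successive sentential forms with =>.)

S => SSq   [S -> S S q]
SSq => SSqSq   [S -> S S q]
SSqSq => VSqSq   [S -> V]
VSqSq => qSqSq   [V -> q]
qSqSq => qSSqqSq   [S -> S S q]
qSSqqSq => qVSqqSq   [S -> V]
qVSqqSq => qzSqqSq   [V -> z]
qzSqqSq => qzSSqqqSq   [S -> S S q]
qzSSqqqSq => qzVSqqqSq   [S -> V]
qzVSqqqSq => qzqSqqqSq   [V -> q]
qzqSqqqSq => qzqzqqqSq   [S -> z]
qzqzqqqSq => qzqzqqqzq   [S -> z]

S=>SSq=>SSqSq=>VSqSq=>qSqSq=>qSSqqSq=>qVSqqSq=>qzSqqSq=>qzSSqqqSq=>qzVSqqqSq=>qzqSqqqSq=>qzqzqqqSq=>qzqzqqqzq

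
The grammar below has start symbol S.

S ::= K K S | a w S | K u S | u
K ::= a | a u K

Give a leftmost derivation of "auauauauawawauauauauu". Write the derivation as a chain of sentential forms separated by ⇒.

S ⇒ KuS   [S ::= K u S]
KuS ⇒ auKuS   [K ::= a u K]
auKuS ⇒ auauKuS   [K ::= a u K]
auauKuS ⇒ auauauKuS   [K ::= a u K]
auauauKuS ⇒ auauauauS   [K ::= a]
auauauauS ⇒ auauauauawS   [S ::= a w S]
auauauauawS ⇒ auauauauawawS   [S ::= a w S]
auauauauawawS ⇒ auauauauawawKuS   [S ::= K u S]
auauauauawawKuS ⇒ auauauauawawauKuS   [K ::= a u K]
auauauauawawauKuS ⇒ auauauauawawauauS   [K ::= a]
auauauauawawauauS ⇒ auauauauawawauauKuS   [S ::= K u S]
auauauauawawauauKuS ⇒ auauauauawawauauauKuS   [K ::= a u K]
auauauauawawauauauKuS ⇒ auauauauawawauauauauS   [K ::= a]
auauauauawawauauauauS ⇒ auauauauawawauauauauu   [S ::= u]

S⇒KuS⇒auKuS⇒auauKuS⇒auauauKuS⇒auauauauS⇒auauauauawS⇒auauauauawawS⇒auauauauawawKuS⇒auauauauawawauKuS⇒auauauauawawauauS⇒auauauauawawauauKuS⇒auauauauawawauauauKuS⇒auauauauawawauauauauS⇒auauauauawawauauauauu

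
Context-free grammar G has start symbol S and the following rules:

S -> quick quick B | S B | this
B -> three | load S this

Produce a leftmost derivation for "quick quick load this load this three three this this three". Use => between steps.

S => S B   [S -> S B]
S B => quick quick B B   [S -> quick quick B]
quick quick B B => quick quick load S this B   [B -> load S this]
quick quick load S this B => quick quick load S B this B   [S -> S B]
quick quick load S B this B => quick quick load this B this B   [S -> this]
quick quick load this B this B => quick quick load this load S this this B   [B -> load S this]
quick quick load this load S this this B => quick quick load this load S B this this B   [S -> S B]
quick quick load this load S B this this B => quick quick load this load S B B this this B   [S -> S B]
quick quick load this load S B B this this B => quick quick load this load this B B this this B   [S -> this]
quick quick load this load this B B this this B => quick quick load this load this three B this this B   [B -> three]
quick quick load this load this three B this this B => quick quick load this load this three three this this B   [B -> three]
quick quick load this load this three three this this B => quick quick load this load this three three this this three   [B -> three]

S => S B => quick quick B B => quick quick load S this B => quick quick load S B this B => quick quick load this B this B => quick quick load this load S this this B => quick quick load this load S B this this B => quick quick load this load S B B this this B => quick quick load this load this B B this this B => quick quick load this load this three B this this B => quick quick load this load this three three this this B => quick quick load this load this three three this this three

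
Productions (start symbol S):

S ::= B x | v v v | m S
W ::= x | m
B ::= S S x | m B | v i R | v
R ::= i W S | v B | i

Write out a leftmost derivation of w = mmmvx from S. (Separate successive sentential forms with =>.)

S => mS   [S ::= m S]
mS => mmS   [S ::= m S]
mmS => mmBx   [S ::= B x]
mmBx => mmmBx   [B ::= m B]
mmmBx => mmmvx   [B ::= v]

S=>mS=>mmS=>mmBx=>mmmBx=>mmmvx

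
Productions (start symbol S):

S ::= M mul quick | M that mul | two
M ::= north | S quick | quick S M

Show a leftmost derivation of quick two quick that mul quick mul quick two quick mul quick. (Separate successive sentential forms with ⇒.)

S ⇒ M mul quick ⇒ quick S M mul quick ⇒ quick M mul quick M mul quick ⇒ quick S quick mul quick M mul quick ⇒ quick M that mul quick mul quick M mul quick ⇒ quick S quick that mul quick mul quick M mul quick ⇒ quick two quick that mul quick mul quick M mul quick ⇒ quick two quick that mul quick mul quick S quick mul quick ⇒ quick two quick that mul quick mul quick two quick mul quick

S ⇒ M mul quick   [S ::= M mul quick]
M mul quick ⇒ quick S M mul quick   [M ::= quick S M]
quick S M mul quick ⇒ quick M mul quick M mul quick   [S ::= M mul quick]
quick M mul quick M mul quick ⇒ quick S quick mul quick M mul quick   [M ::= S quick]
quick S quick mul quick M mul quick ⇒ quick M that mul quick mul quick M mul quick   [S ::= M that mul]
quick M that mul quick mul quick M mul quick ⇒ quick S quick that mul quick mul quick M mul quick   [M ::= S quick]
quick S quick that mul quick mul quick M mul quick ⇒ quick two quick that mul quick mul quick M mul quick   [S ::= two]
quick two quick that mul quick mul quick M mul quick ⇒ quick two quick that mul quick mul quick S quick mul quick   [M ::= S quick]
quick two quick that mul quick mul quick S quick mul quick ⇒ quick two quick that mul quick mul quick two quick mul quick   [S ::= two]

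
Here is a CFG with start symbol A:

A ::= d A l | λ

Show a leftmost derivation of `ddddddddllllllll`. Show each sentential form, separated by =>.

A=>dAl=>ddAll=>dddAlll=>ddddAllll=>dddddAlllll=>ddddddAllllll=>dddddddAlllllll=>ddddddddAllllllll=>ddddddddllllllll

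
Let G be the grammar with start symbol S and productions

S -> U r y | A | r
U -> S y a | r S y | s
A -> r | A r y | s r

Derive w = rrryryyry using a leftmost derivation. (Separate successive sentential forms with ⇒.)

S ⇒ Ury ⇒ rSyry ⇒ rUryyry ⇒ rrSyryyry ⇒ rrryryyry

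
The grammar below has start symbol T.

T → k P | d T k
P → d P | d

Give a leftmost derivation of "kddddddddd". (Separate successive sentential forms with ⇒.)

T ⇒ kP   [T → k P]
kP ⇒ kdP   [P → d P]
kdP ⇒ kddP   [P → d P]
kddP ⇒ kdddP   [P → d P]
kdddP ⇒ kddddP   [P → d P]
kddddP ⇒ kdddddP   [P → d P]
kdddddP ⇒ kddddddP   [P → d P]
kddddddP ⇒ kdddddddP   [P → d P]
kdddddddP ⇒ kddddddddP   [P → d P]
kddddddddP ⇒ kddddddddd   [P → d]

T⇒kP⇒kdP⇒kddP⇒kdddP⇒kddddP⇒kdddddP⇒kddddddP⇒kdddddddP⇒kddddddddP⇒kddddddddd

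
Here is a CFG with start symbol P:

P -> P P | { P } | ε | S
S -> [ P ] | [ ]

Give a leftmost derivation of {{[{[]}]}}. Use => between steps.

P => PP => PPP => {P}PP => {{P}}PP => {{S}}PP => {{[P]}}PP => {{[{P}]}}PP => {{[{S}]}}PP => {{[{[P]}]}}PP => {{[{[]}]}}PP => {{[{[]}]}}P => {{[{[]}]}}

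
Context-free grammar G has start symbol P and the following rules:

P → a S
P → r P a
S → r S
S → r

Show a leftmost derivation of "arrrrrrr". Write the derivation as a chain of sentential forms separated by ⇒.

P ⇒ aS ⇒ arS ⇒ arrS ⇒ arrrS ⇒ arrrrS ⇒ arrrrrS ⇒ arrrrrrS ⇒ arrrrrrr

P ⇒ aS   [P → a S]
aS ⇒ arS   [S → r S]
arS ⇒ arrS   [S → r S]
arrS ⇒ arrrS   [S → r S]
arrrS ⇒ arrrrS   [S → r S]
arrrrS ⇒ arrrrrS   [S → r S]
arrrrrS ⇒ arrrrrrS   [S → r S]
arrrrrrS ⇒ arrrrrrr   [S → r]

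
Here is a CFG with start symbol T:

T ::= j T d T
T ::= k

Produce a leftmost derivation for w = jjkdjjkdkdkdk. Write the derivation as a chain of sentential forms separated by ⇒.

T ⇒ jTdT   [T ::= j T d T]
jTdT ⇒ jjTdTdT   [T ::= j T d T]
jjTdTdT ⇒ jjkdTdT   [T ::= k]
jjkdTdT ⇒ jjkdjTdTdT   [T ::= j T d T]
jjkdjTdTdT ⇒ jjkdjjTdTdTdT   [T ::= j T d T]
jjkdjjTdTdTdT ⇒ jjkdjjkdTdTdT   [T ::= k]
jjkdjjkdTdTdT ⇒ jjkdjjkdkdTdT   [T ::= k]
jjkdjjkdkdTdT ⇒ jjkdjjkdkdkdT   [T ::= k]
jjkdjjkdkdkdT ⇒ jjkdjjkdkdkdk   [T ::= k]

T ⇒ jTdT ⇒ jjTdTdT ⇒ jjkdTdT ⇒ jjkdjTdTdT ⇒ jjkdjjTdTdTdT ⇒ jjkdjjkdTdTdT ⇒ jjkdjjkdkdTdT ⇒ jjkdjjkdkdkdT ⇒ jjkdjjkdkdkdk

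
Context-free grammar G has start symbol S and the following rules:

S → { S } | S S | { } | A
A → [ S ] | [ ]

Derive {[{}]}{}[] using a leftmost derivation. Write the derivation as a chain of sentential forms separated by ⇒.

S ⇒ SS ⇒ SSS ⇒ {S}SS ⇒ {A}SS ⇒ {[S]}SS ⇒ {[{}]}SS ⇒ {[{}]}{}S ⇒ {[{}]}{}A ⇒ {[{}]}{}[]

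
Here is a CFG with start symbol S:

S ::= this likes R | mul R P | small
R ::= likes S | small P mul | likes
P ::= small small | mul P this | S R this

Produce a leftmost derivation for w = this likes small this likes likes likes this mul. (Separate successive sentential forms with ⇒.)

S ⇒ this likes R   [S ::= this likes R]
this likes R ⇒ this likes small P mul   [R ::= small P mul]
this likes small P mul ⇒ this likes small S R this mul   [P ::= S R this]
this likes small S R this mul ⇒ this likes small this likes R R this mul   [S ::= this likes R]
this likes small this likes R R this mul ⇒ this likes small this likes likes R this mul   [R ::= likes]
this likes small this likes likes R this mul ⇒ this likes small this likes likes likes this mul   [R ::= likes]

S ⇒ this likes R ⇒ this likes small P mul ⇒ this likes small S R this mul ⇒ this likes small this likes R R this mul ⇒ this likes small this likes likes R this mul ⇒ this likes small this likes likes likes this mul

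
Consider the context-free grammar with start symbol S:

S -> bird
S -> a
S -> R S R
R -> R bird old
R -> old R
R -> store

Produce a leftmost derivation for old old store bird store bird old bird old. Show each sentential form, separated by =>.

S => R S R => old R S R => old old R S R => old old store S R => old old store bird R => old old store bird R bird old => old old store bird R bird old bird old => old old store bird store bird old bird old

S => R S R   [S -> R S R]
R S R => old R S R   [R -> old R]
old R S R => old old R S R   [R -> old R]
old old R S R => old old store S R   [R -> store]
old old store S R => old old store bird R   [S -> bird]
old old store bird R => old old store bird R bird old   [R -> R bird old]
old old store bird R bird old => old old store bird R bird old bird old   [R -> R bird old]
old old store bird R bird old bird old => old old store bird store bird old bird old   [R -> store]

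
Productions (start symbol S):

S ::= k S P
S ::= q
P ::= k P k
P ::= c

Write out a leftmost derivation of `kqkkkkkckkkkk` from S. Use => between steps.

S => kSP => kqP => kqkPk => kqkkPkk => kqkkkPkkk => kqkkkkPkkkk => kqkkkkkPkkkkk => kqkkkkkckkkkk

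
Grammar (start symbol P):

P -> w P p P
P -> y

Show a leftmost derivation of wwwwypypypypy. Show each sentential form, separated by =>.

P => wPpP => wwPpPpP => wwwPpPpPpP => wwwwPpPpPpPpP => wwwwypPpPpPpP => wwwwypypPpPpP => wwwwypypypPpP => wwwwypypypypP => wwwwypypypypy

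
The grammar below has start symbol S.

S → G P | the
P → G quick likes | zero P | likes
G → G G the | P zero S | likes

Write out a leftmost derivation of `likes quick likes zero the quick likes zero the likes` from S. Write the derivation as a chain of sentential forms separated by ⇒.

S ⇒ G P ⇒ P zero S P ⇒ G quick likes zero S P ⇒ P zero S quick likes zero S P ⇒ G quick likes zero S quick likes zero S P ⇒ likes quick likes zero S quick likes zero S P ⇒ likes quick likes zero the quick likes zero S P ⇒ likes quick likes zero the quick likes zero the P ⇒ likes quick likes zero the quick likes zero the likes

S ⇒ G P   [S → G P]
G P ⇒ P zero S P   [G → P zero S]
P zero S P ⇒ G quick likes zero S P   [P → G quick likes]
G quick likes zero S P ⇒ P zero S quick likes zero S P   [G → P zero S]
P zero S quick likes zero S P ⇒ G quick likes zero S quick likes zero S P   [P → G quick likes]
G quick likes zero S quick likes zero S P ⇒ likes quick likes zero S quick likes zero S P   [G → likes]
likes quick likes zero S quick likes zero S P ⇒ likes quick likes zero the quick likes zero S P   [S → the]
likes quick likes zero the quick likes zero S P ⇒ likes quick likes zero the quick likes zero the P   [S → the]
likes quick likes zero the quick likes zero the P ⇒ likes quick likes zero the quick likes zero the likes   [P → likes]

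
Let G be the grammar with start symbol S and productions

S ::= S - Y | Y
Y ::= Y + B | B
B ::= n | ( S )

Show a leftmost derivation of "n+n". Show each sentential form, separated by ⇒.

S ⇒ Y ⇒ Y+B ⇒ B+B ⇒ n+B ⇒ n+n

S ⇒ Y   [S ::= Y]
Y ⇒ Y+B   [Y ::= Y + B]
Y+B ⇒ B+B   [Y ::= B]
B+B ⇒ n+B   [B ::= n]
n+B ⇒ n+n   [B ::= n]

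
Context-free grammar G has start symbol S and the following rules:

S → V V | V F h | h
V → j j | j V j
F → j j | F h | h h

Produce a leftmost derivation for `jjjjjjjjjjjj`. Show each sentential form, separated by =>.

S => VV => jVjV => jjVjjV => jjjjjjV => jjjjjjjVj => jjjjjjjjVjj => jjjjjjjjjjjj

S => VV   [S → V V]
VV => jVjV   [V → j V j]
jVjV => jjVjjV   [V → j V j]
jjVjjV => jjjjjjV   [V → j j]
jjjjjjV => jjjjjjjVj   [V → j V j]
jjjjjjjVj => jjjjjjjjVjj   [V → j V j]
jjjjjjjjVjj => jjjjjjjjjjjj   [V → j j]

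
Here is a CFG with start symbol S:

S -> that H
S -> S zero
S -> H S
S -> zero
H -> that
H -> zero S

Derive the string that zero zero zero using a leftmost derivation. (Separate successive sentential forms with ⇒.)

S ⇒ S zero   [S -> S zero]
S zero ⇒ that H zero   [S -> that H]
that H zero ⇒ that zero S zero   [H -> zero S]
that zero S zero ⇒ that zero zero zero   [S -> zero]

S ⇒ S zero ⇒ that H zero ⇒ that zero S zero ⇒ that zero zero zero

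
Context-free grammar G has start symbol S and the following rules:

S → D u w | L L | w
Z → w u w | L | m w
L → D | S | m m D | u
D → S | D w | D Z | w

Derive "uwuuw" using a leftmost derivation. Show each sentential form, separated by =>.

S => Duw => Suw => LLuw => DLuw => SLuw => LLLuw => uLLuw => uDLuw => uwLuw => uwuuw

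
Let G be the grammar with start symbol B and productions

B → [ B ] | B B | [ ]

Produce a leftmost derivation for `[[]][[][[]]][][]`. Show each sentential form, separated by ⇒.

B ⇒ BB ⇒ BBB ⇒ BBBB ⇒ [B]BBB ⇒ [[]]BBB ⇒ [[]][B]BB ⇒ [[]][BB]BB ⇒ [[]][[]B]BB ⇒ [[]][[][B]]BB ⇒ [[]][[][[]]]BB ⇒ [[]][[][[]]][]B ⇒ [[]][[][[]]][][]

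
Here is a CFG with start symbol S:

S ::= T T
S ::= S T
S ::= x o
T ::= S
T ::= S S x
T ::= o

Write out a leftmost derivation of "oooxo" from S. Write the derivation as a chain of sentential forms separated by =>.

S => TT => ST => STT => TTTT => oTTT => ooTT => oooT => oooS => oooxo

S => TT   [S ::= T T]
TT => ST   [T ::= S]
ST => STT   [S ::= S T]
STT => TTTT   [S ::= T T]
TTTT => oTTT   [T ::= o]
oTTT => ooTT   [T ::= o]
ooTT => oooT   [T ::= o]
oooT => oooS   [T ::= S]
oooS => oooxo   [S ::= x o]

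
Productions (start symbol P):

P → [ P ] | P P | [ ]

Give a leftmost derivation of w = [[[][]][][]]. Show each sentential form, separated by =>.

P => [P] => [PP] => [PPP] => [[P]PP] => [[PP]PP] => [[[]P]PP] => [[[][]]PP] => [[[][]][]P] => [[[][]][][]]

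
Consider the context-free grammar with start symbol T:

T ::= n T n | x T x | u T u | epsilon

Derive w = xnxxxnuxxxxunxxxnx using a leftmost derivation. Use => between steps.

T => xTx => xnTnx => xnxTxnx => xnxxTxxnx => xnxxxTxxxnx => xnxxxnTnxxxnx => xnxxxnuTunxxxnx => xnxxxnuxTxunxxxnx => xnxxxnuxxTxxunxxxnx => xnxxxnuxxxxunxxxnx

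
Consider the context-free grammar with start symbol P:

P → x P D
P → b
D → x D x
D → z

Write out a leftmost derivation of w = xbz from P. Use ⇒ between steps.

P ⇒ xPD   [P → x P D]
xPD ⇒ xbD   [P → b]
xbD ⇒ xbz   [D → z]

P ⇒ xPD ⇒ xbD ⇒ xbz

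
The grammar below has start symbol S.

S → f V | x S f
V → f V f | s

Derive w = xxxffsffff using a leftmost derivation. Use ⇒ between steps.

S ⇒ xSf ⇒ xxSff ⇒ xxxSfff ⇒ xxxfVfff ⇒ xxxffVffff ⇒ xxxffsffff

S ⇒ xSf   [S → x S f]
xSf ⇒ xxSff   [S → x S f]
xxSff ⇒ xxxSfff   [S → x S f]
xxxSfff ⇒ xxxfVfff   [S → f V]
xxxfVfff ⇒ xxxffVffff   [V → f V f]
xxxffVffff ⇒ xxxffsffff   [V → s]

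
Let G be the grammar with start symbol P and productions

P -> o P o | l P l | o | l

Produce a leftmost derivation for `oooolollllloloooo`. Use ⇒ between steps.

P⇒oPo⇒ooPoo⇒oooPooo⇒ooooPoooo⇒oooolPloooo⇒ooooloPoloooo⇒oooololPloloooo⇒oooolollPlloloooo⇒oooolollllloloooo

P ⇒ oPo   [P -> o P o]
oPo ⇒ ooPoo   [P -> o P o]
ooPoo ⇒ oooPooo   [P -> o P o]
oooPooo ⇒ ooooPoooo   [P -> o P o]
ooooPoooo ⇒ oooolPloooo   [P -> l P l]
oooolPloooo ⇒ ooooloPoloooo   [P -> o P o]
ooooloPoloooo ⇒ oooololPloloooo   [P -> l P l]
oooololPloloooo ⇒ oooolollPlloloooo   [P -> l P l]
oooolollPlloloooo ⇒ oooolollllloloooo   [P -> l]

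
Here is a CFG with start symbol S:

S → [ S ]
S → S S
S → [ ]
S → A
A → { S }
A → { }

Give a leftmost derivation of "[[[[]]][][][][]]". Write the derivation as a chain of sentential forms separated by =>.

S => [S]   [S → [ S ]]
[S] => [SS]   [S → S S]
[SS] => [SSS]   [S → S S]
[SSS] => [SSSS]   [S → S S]
[SSSS] => [SSSSS]   [S → S S]
[SSSSS] => [[S]SSSS]   [S → [ S ]]
[[S]SSSS] => [[[S]]SSSS]   [S → [ S ]]
[[[S]]SSSS] => [[[[]]]SSSS]   [S → [ ]]
[[[[]]]SSSS] => [[[[]]][]SSS]   [S → [ ]]
[[[[]]][]SSS] => [[[[]]][][]SS]   [S → [ ]]
[[[[]]][][]SS] => [[[[]]][][][]S]   [S → [ ]]
[[[[]]][][][]S] => [[[[]]][][][][]]   [S → [ ]]

S => [S] => [SS] => [SSS] => [SSSS] => [SSSSS] => [[S]SSSS] => [[[S]]SSSS] => [[[[]]]SSSS] => [[[[]]][]SSS] => [[[[]]][][]SS] => [[[[]]][][][]S] => [[[[]]][][][][]]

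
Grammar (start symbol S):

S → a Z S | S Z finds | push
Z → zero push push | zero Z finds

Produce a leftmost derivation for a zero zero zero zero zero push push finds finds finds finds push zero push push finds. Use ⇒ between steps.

S ⇒ a Z S ⇒ a zero Z finds S ⇒ a zero zero Z finds finds S ⇒ a zero zero zero Z finds finds finds S ⇒ a zero zero zero zero Z finds finds finds finds S ⇒ a zero zero zero zero zero push push finds finds finds finds S ⇒ a zero zero zero zero zero push push finds finds finds finds S Z finds ⇒ a zero zero zero zero zero push push finds finds finds finds push Z finds ⇒ a zero zero zero zero zero push push finds finds finds finds push zero push push finds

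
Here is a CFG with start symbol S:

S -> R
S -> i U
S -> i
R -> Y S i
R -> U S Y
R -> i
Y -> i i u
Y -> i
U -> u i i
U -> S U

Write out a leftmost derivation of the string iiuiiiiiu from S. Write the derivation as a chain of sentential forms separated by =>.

S=>R=>USY=>SUSY=>iUSY=>iSUSY=>iRUSY=>iiUSY=>iiuiiSY=>iiuiiiY=>iiuiiiiiu

S => R   [S -> R]
R => USY   [R -> U S Y]
USY => SUSY   [U -> S U]
SUSY => iUSY   [S -> i]
iUSY => iSUSY   [U -> S U]
iSUSY => iRUSY   [S -> R]
iRUSY => iiUSY   [R -> i]
iiUSY => iiuiiSY   [U -> u i i]
iiuiiSY => iiuiiiY   [S -> i]
iiuiiiY => iiuiiiiiu   [Y -> i i u]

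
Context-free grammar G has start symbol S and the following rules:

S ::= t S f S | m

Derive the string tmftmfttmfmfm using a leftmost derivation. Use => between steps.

S => tSfS => tmfS => tmftSfS => tmftmfS => tmftmftSfS => tmftmfttSfSfS => tmftmfttmfSfS => tmftmfttmfmfS => tmftmfttmfmfm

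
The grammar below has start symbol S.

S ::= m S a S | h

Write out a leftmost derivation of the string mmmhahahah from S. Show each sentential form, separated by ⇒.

S⇒mSaS⇒mmSaSaS⇒mmmSaSaSaS⇒mmmhaSaSaS⇒mmmhahaSaS⇒mmmhahahaS⇒mmmhahahah

S ⇒ mSaS   [S ::= m S a S]
mSaS ⇒ mmSaSaS   [S ::= m S a S]
mmSaSaS ⇒ mmmSaSaSaS   [S ::= m S a S]
mmmSaSaSaS ⇒ mmmhaSaSaS   [S ::= h]
mmmhaSaSaS ⇒ mmmhahaSaS   [S ::= h]
mmmhahaSaS ⇒ mmmhahahaS   [S ::= h]
mmmhahahaS ⇒ mmmhahahah   [S ::= h]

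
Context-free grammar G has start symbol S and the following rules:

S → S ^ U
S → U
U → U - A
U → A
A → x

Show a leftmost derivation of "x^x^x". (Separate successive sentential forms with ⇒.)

S ⇒ S^U   [S → S ^ U]
S^U ⇒ S^U^U   [S → S ^ U]
S^U^U ⇒ U^U^U   [S → U]
U^U^U ⇒ A^U^U   [U → A]
A^U^U ⇒ x^U^U   [A → x]
x^U^U ⇒ x^A^U   [U → A]
x^A^U ⇒ x^x^U   [A → x]
x^x^U ⇒ x^x^A   [U → A]
x^x^A ⇒ x^x^x   [A → x]

S⇒S^U⇒S^U^U⇒U^U^U⇒A^U^U⇒x^U^U⇒x^A^U⇒x^x^U⇒x^x^A⇒x^x^x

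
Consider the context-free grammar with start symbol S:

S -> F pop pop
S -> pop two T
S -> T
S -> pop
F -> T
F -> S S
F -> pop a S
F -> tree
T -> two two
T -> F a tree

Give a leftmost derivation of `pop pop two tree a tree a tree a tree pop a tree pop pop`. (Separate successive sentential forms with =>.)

S => F pop pop => S S pop pop => pop S pop pop => pop T pop pop => pop F a tree pop pop => pop S S a tree pop pop => pop pop two T S a tree pop pop => pop pop two F a tree S a tree pop pop => pop pop two T a tree S a tree pop pop => pop pop two F a tree a tree S a tree pop pop => pop pop two T a tree a tree S a tree pop pop => pop pop two F a tree a tree a tree S a tree pop pop => pop pop two tree a tree a tree a tree S a tree pop pop => pop pop two tree a tree a tree a tree pop a tree pop pop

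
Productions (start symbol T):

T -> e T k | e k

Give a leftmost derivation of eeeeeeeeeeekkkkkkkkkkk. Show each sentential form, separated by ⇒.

T ⇒ eTk ⇒ eeTkk ⇒ eeeTkkk ⇒ eeeeTkkkk ⇒ eeeeeTkkkkk ⇒ eeeeeeTkkkkkk ⇒ eeeeeeeTkkkkkkk ⇒ eeeeeeeeTkkkkkkkk ⇒ eeeeeeeeeTkkkkkkkkk ⇒ eeeeeeeeeeTkkkkkkkkkk ⇒ eeeeeeeeeeekkkkkkkkkkk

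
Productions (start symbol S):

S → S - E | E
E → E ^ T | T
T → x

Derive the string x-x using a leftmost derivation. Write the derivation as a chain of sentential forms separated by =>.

S=>S-E=>E-E=>T-E=>x-E=>x-T=>x-x

S => S-E   [S → S - E]
S-E => E-E   [S → E]
E-E => T-E   [E → T]
T-E => x-E   [T → x]
x-E => x-T   [E → T]
x-T => x-x   [T → x]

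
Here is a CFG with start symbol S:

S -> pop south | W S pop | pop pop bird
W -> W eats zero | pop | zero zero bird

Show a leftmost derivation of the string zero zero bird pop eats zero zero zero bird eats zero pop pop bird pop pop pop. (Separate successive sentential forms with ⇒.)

S ⇒ W S pop   [S -> W S pop]
W S pop ⇒ zero zero bird S pop   [W -> zero zero bird]
zero zero bird S pop ⇒ zero zero bird W S pop pop   [S -> W S pop]
zero zero bird W S pop pop ⇒ zero zero bird W eats zero S pop pop   [W -> W eats zero]
zero zero bird W eats zero S pop pop ⇒ zero zero bird pop eats zero S pop pop   [W -> pop]
zero zero bird pop eats zero S pop pop ⇒ zero zero bird pop eats zero W S pop pop pop   [S -> W S pop]
zero zero bird pop eats zero W S pop pop pop ⇒ zero zero bird pop eats zero W eats zero S pop pop pop   [W -> W eats zero]
zero zero bird pop eats zero W eats zero S pop pop pop ⇒ zero zero bird pop eats zero zero zero bird eats zero S pop pop pop   [W -> zero zero bird]
zero zero bird pop eats zero zero zero bird eats zero S pop pop pop ⇒ zero zero bird pop eats zero zero zero bird eats zero pop pop bird pop pop pop   [S -> pop pop bird]

S ⇒ W S pop ⇒ zero zero bird S pop ⇒ zero zero bird W S pop pop ⇒ zero zero bird W eats zero S pop pop ⇒ zero zero bird pop eats zero S pop pop ⇒ zero zero bird pop eats zero W S pop pop pop ⇒ zero zero bird pop eats zero W eats zero S pop pop pop ⇒ zero zero bird pop eats zero zero zero bird eats zero S pop pop pop ⇒ zero zero bird pop eats zero zero zero bird eats zero pop pop bird pop pop pop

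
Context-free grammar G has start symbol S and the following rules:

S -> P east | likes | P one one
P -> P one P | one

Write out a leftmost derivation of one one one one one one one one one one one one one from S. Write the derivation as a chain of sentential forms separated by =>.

S => P one one => P one P one one => P one P one P one one => P one P one P one P one one => P one P one P one P one P one one => P one P one P one P one P one P one one => one one P one P one P one P one P one one => one one one one P one P one P one P one one => one one one one one one P one P one P one one => one one one one one one one one P one P one one => one one one one one one one one one one P one one => one one one one one one one one one one one one one

S => P one one   [S -> P one one]
P one one => P one P one one   [P -> P one P]
P one P one one => P one P one P one one   [P -> P one P]
P one P one P one one => P one P one P one P one one   [P -> P one P]
P one P one P one P one one => P one P one P one P one P one one   [P -> P one P]
P one P one P one P one P one one => P one P one P one P one P one P one one   [P -> P one P]
P one P one P one P one P one P one one => one one P one P one P one P one P one one   [P -> one]
one one P one P one P one P one P one one => one one one one P one P one P one P one one   [P -> one]
one one one one P one P one P one P one one => one one one one one one P one P one P one one   [P -> one]
one one one one one one P one P one P one one => one one one one one one one one P one P one one   [P -> one]
one one one one one one one one P one P one one => one one one one one one one one one one P one one   [P -> one]
one one one one one one one one one one P one one => one one one one one one one one one one one one one   [P -> one]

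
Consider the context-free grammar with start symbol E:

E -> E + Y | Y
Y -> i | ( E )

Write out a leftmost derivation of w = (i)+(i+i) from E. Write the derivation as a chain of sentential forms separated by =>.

E => E+Y   [E -> E + Y]
E+Y => Y+Y   [E -> Y]
Y+Y => (E)+Y   [Y -> ( E )]
(E)+Y => (Y)+Y   [E -> Y]
(Y)+Y => (i)+Y   [Y -> i]
(i)+Y => (i)+(E)   [Y -> ( E )]
(i)+(E) => (i)+(E+Y)   [E -> E + Y]
(i)+(E+Y) => (i)+(Y+Y)   [E -> Y]
(i)+(Y+Y) => (i)+(i+Y)   [Y -> i]
(i)+(i+Y) => (i)+(i+i)   [Y -> i]

E => E+Y => Y+Y => (E)+Y => (Y)+Y => (i)+Y => (i)+(E) => (i)+(E+Y) => (i)+(Y+Y) => (i)+(i+Y) => (i)+(i+i)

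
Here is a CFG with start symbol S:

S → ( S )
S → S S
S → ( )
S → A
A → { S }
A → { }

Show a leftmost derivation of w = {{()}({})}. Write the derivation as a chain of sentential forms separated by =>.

S=>A=>{S}=>{SS}=>{AS}=>{{S}S}=>{{()}S}=>{{()}(S)}=>{{()}(A)}=>{{()}({})}

S => A   [S → A]
A => {S}   [A → { S }]
{S} => {SS}   [S → S S]
{SS} => {AS}   [S → A]
{AS} => {{S}S}   [A → { S }]
{{S}S} => {{()}S}   [S → ( )]
{{()}S} => {{()}(S)}   [S → ( S )]
{{()}(S)} => {{()}(A)}   [S → A]
{{()}(A)} => {{()}({})}   [A → { }]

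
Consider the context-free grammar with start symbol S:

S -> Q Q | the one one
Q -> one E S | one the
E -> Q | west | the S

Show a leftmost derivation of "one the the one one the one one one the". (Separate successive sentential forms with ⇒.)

S ⇒ Q Q   [S -> Q Q]
Q Q ⇒ one E S Q   [Q -> one E S]
one E S Q ⇒ one the S S Q   [E -> the S]
one the S S Q ⇒ one the the one one S Q   [S -> the one one]
one the the one one S Q ⇒ one the the one one the one one Q   [S -> the one one]
one the the one one the one one Q ⇒ one the the one one the one one one the   [Q -> one the]

S ⇒ Q Q ⇒ one E S Q ⇒ one the S S Q ⇒ one the the one one S Q ⇒ one the the one one the one one Q ⇒ one the the one one the one one one the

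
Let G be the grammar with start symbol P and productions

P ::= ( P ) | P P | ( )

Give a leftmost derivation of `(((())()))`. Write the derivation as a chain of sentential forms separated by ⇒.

P ⇒ (P)   [P ::= ( P )]
(P) ⇒ ((P))   [P ::= ( P )]
((P)) ⇒ ((PP))   [P ::= P P]
((PP)) ⇒ (((P)P))   [P ::= ( P )]
(((P)P)) ⇒ (((())P))   [P ::= ( )]
(((())P)) ⇒ (((())()))   [P ::= ( )]

P ⇒ (P) ⇒ ((P)) ⇒ ((PP)) ⇒ (((P)P)) ⇒ (((())P)) ⇒ (((())()))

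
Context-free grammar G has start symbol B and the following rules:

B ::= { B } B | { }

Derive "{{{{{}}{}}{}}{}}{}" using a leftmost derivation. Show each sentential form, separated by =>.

B => {B}B => {{B}B}B => {{{B}B}B}B => {{{{B}B}B}B}B => {{{{{}}B}B}B}B => {{{{{}}{}}B}B}B => {{{{{}}{}}{}}B}B => {{{{{}}{}}{}}{}}B => {{{{{}}{}}{}}{}}{}

B => {B}B   [B ::= { B } B]
{B}B => {{B}B}B   [B ::= { B } B]
{{B}B}B => {{{B}B}B}B   [B ::= { B } B]
{{{B}B}B}B => {{{{B}B}B}B}B   [B ::= { B } B]
{{{{B}B}B}B}B => {{{{{}}B}B}B}B   [B ::= { }]
{{{{{}}B}B}B}B => {{{{{}}{}}B}B}B   [B ::= { }]
{{{{{}}{}}B}B}B => {{{{{}}{}}{}}B}B   [B ::= { }]
{{{{{}}{}}{}}B}B => {{{{{}}{}}{}}{}}B   [B ::= { }]
{{{{{}}{}}{}}{}}B => {{{{{}}{}}{}}{}}{}   [B ::= { }]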